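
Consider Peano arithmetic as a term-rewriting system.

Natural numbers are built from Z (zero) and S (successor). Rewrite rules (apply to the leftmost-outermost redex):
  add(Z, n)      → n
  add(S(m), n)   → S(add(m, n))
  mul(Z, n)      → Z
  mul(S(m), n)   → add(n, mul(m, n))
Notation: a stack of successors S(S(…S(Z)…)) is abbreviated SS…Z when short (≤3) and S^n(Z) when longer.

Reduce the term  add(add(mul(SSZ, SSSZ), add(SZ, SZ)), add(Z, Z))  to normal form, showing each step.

  start: add(add(mul(SSZ, SSSZ), add(SZ, SZ)), add(Z, Z))
  step 1: add(add(add(SSSZ, mul(SZ, SSSZ)), add(SZ, SZ)), add(Z, Z))
  step 2: add(add(S(add(SSZ, mul(SZ, SSSZ))), add(SZ, SZ)), add(Z, Z))
  step 3: add(S(add(add(SSZ, mul(SZ, SSSZ)), add(SZ, SZ))), add(Z, Z))
  step 4: S(add(add(add(SSZ, mul(SZ, SSSZ)), add(SZ, SZ)), add(Z, Z)))
  step 5: S(add(add(S(add(SZ, mul(SZ, SSSZ))), add(SZ, SZ)), add(Z, Z)))
  step 6: S(add(S(add(add(SZ, mul(SZ, SSSZ)), add(SZ, SZ))), add(Z, Z)))
  step 7: S(S(add(add(add(SZ, mul(SZ, SSSZ)), add(SZ, SZ)), add(Z, Z))))
  step 8: S(S(add(add(S(add(Z, mul(SZ, SSSZ))), add(SZ, SZ)), add(Z, Z))))
  step 9: S(S(add(S(add(add(Z, mul(SZ, SSSZ)), add(SZ, SZ))), add(Z, Z))))
  step 10: S(S(S(add(add(add(Z, mul(SZ, SSSZ)), add(SZ, SZ)), add(Z, Z)))))
  step 11: S(S(S(add(add(mul(SZ, SSSZ), add(SZ, SZ)), add(Z, Z)))))
  step 12: S(S(S(add(add(add(SSSZ, mul(Z, SSSZ)), add(SZ, SZ)), add(Z, Z)))))
  step 13: S(S(S(add(add(S(add(SSZ, mul(Z, SSSZ))), add(SZ, SZ)), add(Z, Z)))))
  step 14: S(S(S(add(S(add(add(SSZ, mul(Z, SSSZ)), add(SZ, SZ))), add(Z, Z)))))
  step 15: S(S(S(S(add(add(add(SSZ, mul(Z, SSSZ)), add(SZ, SZ)), add(Z, Z))))))
  step 16: S(S(S(S(add(add(S(add(SZ, mul(Z, SSSZ))), add(SZ, SZ)), add(Z, Z))))))
  step 17: S(S(S(S(add(S(add(add(SZ, mul(Z, SSSZ)), add(SZ, SZ))), add(Z, Z))))))
  step 18: S(S(S(S(S(add(add(add(SZ, mul(Z, SSSZ)), add(SZ, SZ)), add(Z, Z)))))))
  step 19: S(S(S(S(S(add(add(S(add(Z, mul(Z, SSSZ))), add(SZ, SZ)), add(Z, Z)))))))
  step 20: S(S(S(S(S(add(S(add(add(Z, mul(Z, SSSZ)), add(SZ, SZ))), add(Z, Z)))))))
  step 21: S(S(S(S(S(S(add(add(add(Z, mul(Z, SSSZ)), add(SZ, SZ)), add(Z, Z))))))))
  step 22: S(S(S(S(S(S(add(add(mul(Z, SSSZ), add(SZ, SZ)), add(Z, Z))))))))
  step 23: S(S(S(S(S(S(add(add(Z, add(SZ, SZ)), add(Z, Z))))))))
  step 24: S(S(S(S(S(S(add(add(SZ, SZ), add(Z, Z))))))))
  step 25: S(S(S(S(S(S(add(S(add(Z, SZ)), add(Z, Z))))))))
  step 26: S(S(S(S(S(S(S(add(add(Z, SZ), add(Z, Z)))))))))
  step 27: S(S(S(S(S(S(S(add(SZ, add(Z, Z)))))))))
  step 28: S(S(S(S(S(S(S(S(add(Z, add(Z, Z))))))))))
  step 29: S(S(S(S(S(S(S(S(add(Z, Z)))))))))
  step 30: S^8(Z)

Answer: normal form = S^8(Z)  (in 30 steps)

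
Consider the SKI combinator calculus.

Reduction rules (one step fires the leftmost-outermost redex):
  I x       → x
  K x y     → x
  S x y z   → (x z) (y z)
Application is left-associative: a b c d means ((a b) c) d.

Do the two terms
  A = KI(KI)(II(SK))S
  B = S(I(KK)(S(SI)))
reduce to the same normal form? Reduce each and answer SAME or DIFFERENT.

Answer: DIFFERENT — A ⇓ SKS, B ⇓ SK

Working:
Term A:
  start: KI(KI)(II(SK))S
  step 1: I(II(SK))S
  step 2: II(SK)S
  step 3: I(SK)S
  step 4: SKS

Term B:
  start: S(I(KK)(S(SI)))
  step 1: S(KK(S(SI)))
  step 2: SK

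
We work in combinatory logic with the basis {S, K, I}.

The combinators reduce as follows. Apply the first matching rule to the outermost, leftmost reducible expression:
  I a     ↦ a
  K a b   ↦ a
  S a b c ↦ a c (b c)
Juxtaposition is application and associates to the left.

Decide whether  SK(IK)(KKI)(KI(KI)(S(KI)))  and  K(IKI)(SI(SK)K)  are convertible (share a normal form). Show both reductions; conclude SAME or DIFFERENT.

Term A:
  start: SK(IK)(KKI)(KI(KI)(S(KI)))
  [1] K(KKI)(IK(KKI))(KI(KI)(S(KI)))
  [2] KKI(KI(KI)(S(KI)))
  [3] K(KI(KI)(S(KI)))
  [4] K(I(S(KI)))
  [5] K(S(KI))

Term B:
  start: K(IKI)(SI(SK)K)
  [1] IKI
  [2] KI

Answer: DIFFERENT — A ⇓ K(S(KI)), B ⇓ KI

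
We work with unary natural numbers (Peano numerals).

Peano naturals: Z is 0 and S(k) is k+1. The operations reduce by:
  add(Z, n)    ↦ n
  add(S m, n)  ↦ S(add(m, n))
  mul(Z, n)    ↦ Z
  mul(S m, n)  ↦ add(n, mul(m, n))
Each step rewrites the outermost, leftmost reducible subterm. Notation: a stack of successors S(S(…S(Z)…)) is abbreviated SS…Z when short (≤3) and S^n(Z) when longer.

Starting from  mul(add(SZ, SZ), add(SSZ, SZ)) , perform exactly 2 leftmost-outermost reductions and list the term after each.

  start: mul(add(SZ, SZ), add(SSZ, SZ))
  step 1: mul(S(add(Z, SZ)), add(SSZ, SZ))
  step 2: add(add(SSZ, SZ), mul(add(Z, SZ), add(SSZ, SZ)))

Answer: after 2 steps: add(add(SSZ, SZ), mul(add(Z, SZ), add(SSZ, SZ)))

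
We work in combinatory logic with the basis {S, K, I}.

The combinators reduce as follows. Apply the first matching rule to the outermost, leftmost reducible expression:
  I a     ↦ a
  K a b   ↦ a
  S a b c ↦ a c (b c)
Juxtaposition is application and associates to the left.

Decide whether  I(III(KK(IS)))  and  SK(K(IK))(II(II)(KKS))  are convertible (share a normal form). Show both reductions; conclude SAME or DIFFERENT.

Answer: SAME — A ⇓ K, B ⇓ K

Reduction:
Term A:
  start: I(III(KK(IS)))
  step 1: III(KK(IS))
  step 2: II(KK(IS))
  step 3: I(KK(IS))
  step 4: KK(IS)
  step 5: K

Term B:
  start: SK(K(IK))(II(II)(KKS))
  step 1: K(II(II)(KKS))(K(IK)(II(II)(KKS)))
  step 2: II(II)(KKS)
  step 3: I(II)(KKS)
  step 4: II(KKS)
  step 5: I(KKS)
  step 6: KKS
  step 7: K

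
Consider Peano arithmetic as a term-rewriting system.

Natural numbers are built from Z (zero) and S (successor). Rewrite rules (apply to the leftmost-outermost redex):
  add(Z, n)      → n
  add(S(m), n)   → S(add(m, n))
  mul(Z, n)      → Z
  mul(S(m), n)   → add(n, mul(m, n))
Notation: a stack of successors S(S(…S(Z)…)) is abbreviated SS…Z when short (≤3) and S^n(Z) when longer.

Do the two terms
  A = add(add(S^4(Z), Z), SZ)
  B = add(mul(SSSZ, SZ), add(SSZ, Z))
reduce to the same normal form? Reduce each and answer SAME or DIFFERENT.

Term A:
  start: add(add(S^4(Z), Z), SZ)
  →1  add(S(add(SSSZ, Z)), SZ)
  →2  S(add(add(SSSZ, Z), SZ))
  →3  S(add(S(add(SSZ, Z)), SZ))
  →4  S(S(add(add(SSZ, Z), SZ)))
  →5  S(S(add(S(add(SZ, Z)), SZ)))
  →6  S(S(S(add(add(SZ, Z), SZ))))
  →7  S(S(S(add(S(add(Z, Z)), SZ))))
  →8  S(S(S(S(add(add(Z, Z), SZ)))))
  →9  S(S(S(S(add(Z, SZ)))))
  →10  S^5(Z)

Term B:
  start: add(mul(SSSZ, SZ), add(SSZ, Z))
  →1  add(add(SZ, mul(SSZ, SZ)), add(SSZ, Z))
  →2  add(S(add(Z, mul(SSZ, SZ))), add(SSZ, Z))
  →3  S(add(add(Z, mul(SSZ, SZ)), add(SSZ, Z)))
  →4  S(add(mul(SSZ, SZ), add(SSZ, Z)))
  →5  S(add(add(SZ, mul(SZ, SZ)), add(SSZ, Z)))
  →6  S(add(S(add(Z, mul(SZ, SZ))), add(SSZ, Z)))
  →7  S(S(add(add(Z, mul(SZ, SZ)), add(SSZ, Z))))
  →8  S(S(add(mul(SZ, SZ), add(SSZ, Z))))
  →9  S(S(add(add(SZ, mul(Z, SZ)), add(SSZ, Z))))
  →10  S(S(add(S(add(Z, mul(Z, SZ))), add(SSZ, Z))))
  →11  S(S(S(add(add(Z, mul(Z, SZ)), add(SSZ, Z)))))
  →12  S(S(S(add(mul(Z, SZ), add(SSZ, Z)))))
  →13  S(S(S(add(Z, add(SSZ, Z)))))
  →14  S(S(S(add(SSZ, Z))))
  →15  S(S(S(S(add(SZ, Z)))))
  →16  S(S(S(S(S(add(Z, Z))))))
  →17  S^5(Z)

Answer: SAME — A ⇓ S^5(Z), B ⇓ S^5(Z)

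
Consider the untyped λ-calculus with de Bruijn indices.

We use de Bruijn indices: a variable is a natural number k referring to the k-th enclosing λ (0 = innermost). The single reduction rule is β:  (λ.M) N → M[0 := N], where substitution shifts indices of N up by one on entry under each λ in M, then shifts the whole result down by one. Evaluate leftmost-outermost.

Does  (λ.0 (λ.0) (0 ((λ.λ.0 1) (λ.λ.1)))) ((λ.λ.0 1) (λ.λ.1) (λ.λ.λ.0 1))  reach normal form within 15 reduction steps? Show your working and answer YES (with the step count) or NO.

  start: (λ.0 (λ.0) (0 ((λ.λ.0 1) (λ.λ.1)))) ((λ.λ.0 1) (λ.λ.1) (λ.λ.λ.0 1))
  step 1: (λ.λ.0 1) (λ.λ.1) (λ.λ.λ.0 1) (λ.0) ((λ.λ.0 1) (λ.λ.1) (λ.λ.λ.0 1) ((λ.λ.0 1) (λ.λ.1)))
  step 2: (λ.0 (λ.λ.1)) (λ.λ.λ.0 1) (λ.0) ((λ.λ.0 1) (λ.λ.1) (λ.λ.λ.0 1) ((λ.λ.0 1) (λ.λ.1)))
  step 3: (λ.λ.λ.0 1) (λ.λ.1) (λ.0) ((λ.λ.0 1) (λ.λ.1) (λ.λ.λ.0 1) ((λ.λ.0 1) (λ.λ.1)))
  step 4: (λ.λ.0 1) (λ.0) ((λ.λ.0 1) (λ.λ.1) (λ.λ.λ.0 1) ((λ.λ.0 1) (λ.λ.1)))
  step 5: (λ.0 (λ.0)) ((λ.λ.0 1) (λ.λ.1) (λ.λ.λ.0 1) ((λ.λ.0 1) (λ.λ.1)))
  step 6: (λ.λ.0 1) (λ.λ.1) (λ.λ.λ.0 1) ((λ.λ.0 1) (λ.λ.1)) (λ.0)
  step 7: (λ.0 (λ.λ.1)) (λ.λ.λ.0 1) ((λ.λ.0 1) (λ.λ.1)) (λ.0)
  step 8: (λ.λ.λ.0 1) (λ.λ.1) ((λ.λ.0 1) (λ.λ.1)) (λ.0)
  step 9: (λ.λ.0 1) ((λ.λ.0 1) (λ.λ.1)) (λ.0)
  step 10: (λ.0 ((λ.λ.0 1) (λ.λ.1))) (λ.0)
  step 11: (λ.0) ((λ.λ.0 1) (λ.λ.1))
  step 12: (λ.λ.0 1) (λ.λ.1)
  step 13: λ.0 (λ.λ.1)

Answer: YES — reaches normal form λ.0 (λ.λ.1) in 13 ≤ 15 steps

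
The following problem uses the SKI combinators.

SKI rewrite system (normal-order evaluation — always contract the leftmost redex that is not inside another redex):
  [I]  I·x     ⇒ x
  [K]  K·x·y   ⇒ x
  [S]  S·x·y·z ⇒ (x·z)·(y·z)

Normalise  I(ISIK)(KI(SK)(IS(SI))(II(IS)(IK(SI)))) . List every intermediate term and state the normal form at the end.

  start: I(ISIK)(KI(SK)(IS(SI))(II(IS)(IK(SI))))
  →1  ISIK(KI(SK)(IS(SI))(II(IS)(IK(SI))))
  →2  SIK(KI(SK)(IS(SI))(II(IS)(IK(SI))))
  →3  I(KI(SK)(IS(SI))(II(IS)(IK(SI))))(K(KI(SK)(IS(SI))(II(IS)(IK(SI)))))
  →4  KI(SK)(IS(SI))(II(IS)(IK(SI)))(K(KI(SK)(IS(SI))(II(IS)(IK(SI)))))
  →5  I(IS(SI))(II(IS)(IK(SI)))(K(KI(SK)(IS(SI))(II(IS)(IK(SI)))))
  →6  IS(SI)(II(IS)(IK(SI)))(K(KI(SK)(IS(SI))(II(IS)(IK(SI)))))
  →7  S(SI)(II(IS)(IK(SI)))(K(KI(SK)(IS(SI))(II(IS)(IK(SI)))))
  →8  SI(K(KI(SK)(IS(SI))(II(IS)(IK(SI)))))(II(IS)(IK(SI))(K(KI(SK)(IS(SI))(II(IS)(IK(SI))))))
  →9  I(II(IS)(IK(SI))(K(KI(SK)(IS(SI))(II(IS)(IK(SI))))))(K(KI(SK)(IS(SI))(II(IS)(IK(SI))))(II(IS)(IK(SI))(K(KI(SK)(IS(SI))(II(IS)(IK(SI)))))))
  →10  II(IS)(IK(SI))(K(KI(SK)(IS(SI))(II(IS)(IK(SI)))))(K(KI(SK)(IS(SI))(II(IS)(IK(SI))))(II(IS)(IK(SI))(K(KI(SK)(IS(SI))(II(IS)(IK(SI)))))))
  →11  I(IS)(IK(SI))(K(KI(SK)(IS(SI))(II(IS)(IK(SI)))))(K(KI(SK)(IS(SI))(II(IS)(IK(SI))))(II(IS)(IK(SI))(K(KI(SK)(IS(SI))(II(IS)(IK(SI)))))))
  →12  IS(IK(SI))(K(KI(SK)(IS(SI))(II(IS)(IK(SI)))))(K(KI(SK)(IS(SI))(II(IS)(IK(SI))))(II(IS)(IK(SI))(K(KI(SK)(IS(SI))(II(IS)(IK(SI)))))))
  →13  S(IK(SI))(K(KI(SK)(IS(SI))(II(IS)(IK(SI)))))(K(KI(SK)(IS(SI))(II(IS)(IK(SI))))(II(IS)(IK(SI))(K(KI(SK)(IS(SI))(II(IS)(IK(SI)))))))
  →14  IK(SI)(K(KI(SK)(IS(SI))(II(IS)(IK(SI))))(II(IS)(IK(SI))(K(KI(SK)(IS(SI))(II(IS)(IK(SI)))))))(K(KI(SK)(IS(SI))(II(IS)(IK(SI))))(K(KI(SK)(IS(SI))(II(IS)(IK(SI))))(II(IS)(IK(SI))(K(KI(SK)(IS(SI))(II(IS)(IK(SI))))))))
  →15  K(SI)(K(KI(SK)(IS(SI))(II(IS)(IK(SI))))(II(IS)(IK(SI))(K(KI(SK)(IS(SI))(II(IS)(IK(SI)))))))(K(KI(SK)(IS(SI))(II(IS)(IK(SI))))(K(KI(SK)(IS(SI))(II(IS)(IK(SI))))(II(IS)(IK(SI))(K(KI(SK)(IS(SI))(II(IS)(IK(SI))))))))
  →16  SI(K(KI(SK)(IS(SI))(II(IS)(IK(SI))))(K(KI(SK)(IS(SI))(II(IS)(IK(SI))))(II(IS)(IK(SI))(K(KI(SK)(IS(SI))(II(IS)(IK(SI))))))))
  →17  SI(KI(SK)(IS(SI))(II(IS)(IK(SI))))
  →18  SI(I(IS(SI))(II(IS)(IK(SI))))
  →19  SI(IS(SI)(II(IS)(IK(SI))))
  →20  SI(S(SI)(II(IS)(IK(SI))))
  →21  SI(S(SI)(I(IS)(IK(SI))))
  →22  SI(S(SI)(IS(IK(SI))))
  →23  SI(S(SI)(S(IK(SI))))
  →24  SI(S(SI)(S(K(SI))))

Answer: normal form = SI(S(SI)(S(K(SI))))  (in 24 steps)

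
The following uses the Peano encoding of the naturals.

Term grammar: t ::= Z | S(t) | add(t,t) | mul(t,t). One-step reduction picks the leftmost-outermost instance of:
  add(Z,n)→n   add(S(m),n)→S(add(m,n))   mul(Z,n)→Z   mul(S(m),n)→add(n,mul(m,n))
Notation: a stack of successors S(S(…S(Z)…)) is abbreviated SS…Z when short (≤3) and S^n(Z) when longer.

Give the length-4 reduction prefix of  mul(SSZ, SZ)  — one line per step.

  start: mul(SSZ, SZ)
  →1  add(SZ, mul(SZ, SZ))
  →2  S(add(Z, mul(SZ, SZ)))
  →3  S(mul(SZ, SZ))
  →4  S(add(SZ, mul(Z, SZ)))

Answer: after 4 steps: S(add(SZ, mul(Z, SZ)))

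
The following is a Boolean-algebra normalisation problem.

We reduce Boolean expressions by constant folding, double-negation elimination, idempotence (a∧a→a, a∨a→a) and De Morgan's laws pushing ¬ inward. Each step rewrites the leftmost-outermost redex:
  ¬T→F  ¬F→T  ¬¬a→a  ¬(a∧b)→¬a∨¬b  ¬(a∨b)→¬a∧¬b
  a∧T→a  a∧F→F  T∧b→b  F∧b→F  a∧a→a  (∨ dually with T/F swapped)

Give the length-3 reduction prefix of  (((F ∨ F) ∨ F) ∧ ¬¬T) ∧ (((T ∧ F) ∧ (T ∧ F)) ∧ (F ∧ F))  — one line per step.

Answer: after 3 steps: F ∧ (((T ∧ F) ∧ (T ∧ F)) ∧ (F ∧ F))

Reduction:
  start: (((F ∨ F) ∨ F) ∧ ¬¬T) ∧ (((T ∧ F) ∧ (T ∧ F)) ∧ (F ∧ F))
  step 1: ((F ∨ F) ∧ ¬¬T) ∧ (((T ∧ F) ∧ (T ∧ F)) ∧ (F ∧ F))
  step 2: (F ∧ ¬¬T) ∧ (((T ∧ F) ∧ (T ∧ F)) ∧ (F ∧ F))
  step 3: F ∧ (((T ∧ F) ∧ (T ∧ F)) ∧ (F ∧ F))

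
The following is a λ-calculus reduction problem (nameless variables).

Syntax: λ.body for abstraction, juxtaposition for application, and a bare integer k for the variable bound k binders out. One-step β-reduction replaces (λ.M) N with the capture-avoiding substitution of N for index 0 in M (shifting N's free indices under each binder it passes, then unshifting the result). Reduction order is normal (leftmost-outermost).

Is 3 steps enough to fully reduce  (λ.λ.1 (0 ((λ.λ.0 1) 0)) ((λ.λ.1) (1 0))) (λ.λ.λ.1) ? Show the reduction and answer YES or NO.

  start: (λ.λ.1 (0 ((λ.λ.0 1) 0)) ((λ.λ.1) (1 0))) (λ.λ.λ.1)
  →1  λ.(λ.λ.λ.1) (0 ((λ.λ.0 1) 0)) ((λ.λ.1) ((λ.λ.λ.1) 0))
  →2  λ.(λ.λ.1) ((λ.λ.1) ((λ.λ.λ.1) 0))
  →3  λ.λ.(λ.λ.1) ((λ.λ.λ.1) 1)

Answer: NO — after 3 steps the term is λ.λ.(λ.λ.1) ((λ.λ.λ.1) 1), not yet normal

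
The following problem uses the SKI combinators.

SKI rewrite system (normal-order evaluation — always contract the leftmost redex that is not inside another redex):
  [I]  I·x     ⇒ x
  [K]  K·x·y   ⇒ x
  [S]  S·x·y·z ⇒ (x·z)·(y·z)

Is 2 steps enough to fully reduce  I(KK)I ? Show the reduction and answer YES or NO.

Answer: YES — reaches normal form K in 2 ≤ 2 steps

Working:
  start: I(KK)I
  [1] KKI
  [2] K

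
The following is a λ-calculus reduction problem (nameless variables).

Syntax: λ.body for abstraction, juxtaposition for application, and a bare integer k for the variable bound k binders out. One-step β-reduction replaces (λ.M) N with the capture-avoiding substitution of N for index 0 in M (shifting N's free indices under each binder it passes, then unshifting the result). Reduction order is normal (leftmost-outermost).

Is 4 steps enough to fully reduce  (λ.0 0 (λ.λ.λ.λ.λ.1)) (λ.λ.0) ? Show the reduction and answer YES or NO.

  start: (λ.0 0 (λ.λ.λ.λ.λ.1)) (λ.λ.0)
  step 1: (λ.λ.0) (λ.λ.0) (λ.λ.λ.λ.λ.1)
  step 2: (λ.0) (λ.λ.λ.λ.λ.1)
  step 3: λ.λ.λ.λ.λ.1

Answer: YES — reaches normal form λ.λ.λ.λ.λ.1 in 3 ≤ 4 steps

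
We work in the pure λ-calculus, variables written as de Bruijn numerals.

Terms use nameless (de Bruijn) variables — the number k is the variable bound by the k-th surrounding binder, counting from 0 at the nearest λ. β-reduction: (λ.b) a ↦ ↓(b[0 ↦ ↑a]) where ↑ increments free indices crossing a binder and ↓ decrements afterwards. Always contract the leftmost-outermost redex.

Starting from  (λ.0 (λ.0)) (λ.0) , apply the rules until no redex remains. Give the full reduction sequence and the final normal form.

  start: (λ.0 (λ.0)) (λ.0)
  →1  (λ.0) (λ.0)
  →2  λ.0

Answer: normal form = λ.0  (in 2 steps)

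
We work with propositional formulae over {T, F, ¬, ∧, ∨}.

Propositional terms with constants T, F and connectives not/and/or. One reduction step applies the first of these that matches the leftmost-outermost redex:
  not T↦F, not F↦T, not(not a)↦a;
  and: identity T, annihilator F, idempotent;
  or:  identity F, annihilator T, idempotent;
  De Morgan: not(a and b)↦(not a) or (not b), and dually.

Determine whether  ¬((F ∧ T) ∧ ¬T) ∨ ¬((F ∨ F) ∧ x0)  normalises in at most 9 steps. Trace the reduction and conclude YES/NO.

Answer: YES — reaches normal form T in 6 ≤ 9 steps

Derivation:
  start: ¬((F ∧ T) ∧ ¬T) ∨ ¬((F ∨ F) ∧ x0)
  →1  (¬(F ∧ T) ∨ ¬¬T) ∨ ¬((F ∨ F) ∧ x0)
  →2  ((¬F ∨ ¬T) ∨ ¬¬T) ∨ ¬((F ∨ F) ∧ x0)
  →3  ((T ∨ ¬T) ∨ ¬¬T) ∨ ¬((F ∨ F) ∧ x0)
  →4  (T ∨ ¬¬T) ∨ ¬((F ∨ F) ∧ x0)
  →5  T ∨ ¬((F ∨ F) ∧ x0)
  →6  T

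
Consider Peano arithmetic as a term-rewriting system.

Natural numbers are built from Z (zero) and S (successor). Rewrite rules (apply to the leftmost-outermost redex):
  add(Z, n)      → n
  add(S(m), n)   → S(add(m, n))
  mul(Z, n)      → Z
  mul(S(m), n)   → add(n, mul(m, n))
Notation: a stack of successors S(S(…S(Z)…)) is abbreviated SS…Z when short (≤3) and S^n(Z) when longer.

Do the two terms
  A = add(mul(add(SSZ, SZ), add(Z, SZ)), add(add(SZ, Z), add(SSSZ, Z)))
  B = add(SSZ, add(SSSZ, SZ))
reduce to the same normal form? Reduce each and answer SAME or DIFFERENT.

Answer: DIFFERENT — A ⇓ S^7(Z), B ⇓ S^6(Z)

Derivation:
Term A:
  start: add(mul(add(SSZ, SZ), add(Z, SZ)), add(add(SZ, Z), add(SSSZ, Z)))
  →1  add(mul(S(add(SZ, SZ)), add(Z, SZ)), add(add(SZ, Z), add(SSSZ, Z)))
  →2  add(add(add(Z, SZ), mul(add(SZ, SZ), add(Z, SZ))), add(add(SZ, Z), add(SSSZ, Z)))
  →3  add(add(SZ, mul(add(SZ, SZ), add(Z, SZ))), add(add(SZ, Z), add(SSSZ, Z)))
  →4  add(S(add(Z, mul(add(SZ, SZ), add(Z, SZ)))), add(add(SZ, Z), add(SSSZ, Z)))
  →5  S(add(add(Z, mul(add(SZ, SZ), add(Z, SZ))), add(add(SZ, Z), add(SSSZ, Z))))
  →6  S(add(mul(add(SZ, SZ), add(Z, SZ)), add(add(SZ, Z), add(SSSZ, Z))))
  →7  S(add(mul(S(add(Z, SZ)), add(Z, SZ)), add(add(SZ, Z), add(SSSZ, Z))))
  →8  S(add(add(add(Z, SZ), mul(add(Z, SZ), add(Z, SZ))), add(add(SZ, Z), add(SSSZ, Z))))
  →9  S(add(add(SZ, mul(add(Z, SZ), add(Z, SZ))), add(add(SZ, Z), add(SSSZ, Z))))
  →10  S(add(S(add(Z, mul(add(Z, SZ), add(Z, SZ)))), add(add(SZ, Z), add(SSSZ, Z))))
  →11  S(S(add(add(Z, mul(add(Z, SZ), add(Z, SZ))), add(add(SZ, Z), add(SSSZ, Z)))))
  →12  S(S(add(mul(add(Z, SZ), add(Z, SZ)), add(add(SZ, Z), add(SSSZ, Z)))))
  →13  S(S(add(mul(SZ, add(Z, SZ)), add(add(SZ, Z), add(SSSZ, Z)))))
  →14  S(S(add(add(add(Z, SZ), mul(Z, add(Z, SZ))), add(add(SZ, Z), add(SSSZ, Z)))))
  →15  S(S(add(add(SZ, mul(Z, add(Z, SZ))), add(add(SZ, Z), add(SSSZ, Z)))))
  →16  S(S(add(S(add(Z, mul(Z, add(Z, SZ)))), add(add(SZ, Z), add(SSSZ, Z)))))
  →17  S(S(S(add(add(Z, mul(Z, add(Z, SZ))), add(add(SZ, Z), add(SSSZ, Z))))))
  →18  S(S(S(add(mul(Z, add(Z, SZ)), add(add(SZ, Z), add(SSSZ, Z))))))
  →19  S(S(S(add(Z, add(add(SZ, Z), add(SSSZ, Z))))))
  →20  S(S(S(add(add(SZ, Z), add(SSSZ, Z)))))
  →21  S(S(S(add(S(add(Z, Z)), add(SSSZ, Z)))))
  →22  S(S(S(S(add(add(Z, Z), add(SSSZ, Z))))))
  →23  S(S(S(S(add(Z, add(SSSZ, Z))))))
  →24  S(S(S(S(add(SSSZ, Z)))))
  →25  S(S(S(S(S(add(SSZ, Z))))))
  →26  S(S(S(S(S(S(add(SZ, Z)))))))
  →27  S(S(S(S(S(S(S(add(Z, Z))))))))
  →28  S^7(Z)

Term B:
  start: add(SSZ, add(SSSZ, SZ))
  →1  S(add(SZ, add(SSSZ, SZ)))
  →2  S(S(add(Z, add(SSSZ, SZ))))
  →3  S(S(add(SSSZ, SZ)))
  →4  S(S(S(add(SSZ, SZ))))
  →5  S(S(S(S(add(SZ, SZ)))))
  →6  S(S(S(S(S(add(Z, SZ))))))
  →7  S^6(Z)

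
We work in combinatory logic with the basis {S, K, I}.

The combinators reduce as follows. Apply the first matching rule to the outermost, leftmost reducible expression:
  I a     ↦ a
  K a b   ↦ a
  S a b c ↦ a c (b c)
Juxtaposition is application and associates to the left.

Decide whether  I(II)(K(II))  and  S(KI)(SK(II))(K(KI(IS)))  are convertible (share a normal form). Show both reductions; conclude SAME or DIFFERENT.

Answer: SAME — A ⇓ KI, B ⇓ KI

Working:
Term A:
  start: I(II)(K(II))
  [1] II(K(II))
  [2] I(K(II))
  [3] K(II)
  [4] KI

Term B:
  start: S(KI)(SK(II))(K(KI(IS)))
  [1] KI(K(KI(IS)))(SK(II)(K(KI(IS))))
  [2] I(SK(II)(K(KI(IS))))
  [3] SK(II)(K(KI(IS)))
  [4] K(K(KI(IS)))(II(K(KI(IS))))
  [5] K(KI(IS))
  [6] KI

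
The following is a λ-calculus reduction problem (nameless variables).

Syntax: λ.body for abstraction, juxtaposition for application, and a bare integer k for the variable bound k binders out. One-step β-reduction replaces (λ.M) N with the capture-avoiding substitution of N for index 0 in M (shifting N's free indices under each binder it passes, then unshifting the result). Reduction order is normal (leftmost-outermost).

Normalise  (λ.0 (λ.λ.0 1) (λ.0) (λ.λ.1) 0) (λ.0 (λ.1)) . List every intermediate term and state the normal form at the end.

  start: (λ.0 (λ.λ.0 1) (λ.0) (λ.λ.1) 0) (λ.0 (λ.1))
  [1] (λ.0 (λ.1)) (λ.λ.0 1) (λ.0) (λ.λ.1) (λ.0 (λ.1))
  [2] (λ.λ.0 1) (λ.λ.λ.0 1) (λ.0) (λ.λ.1) (λ.0 (λ.1))
  [3] (λ.0 (λ.λ.λ.0 1)) (λ.0) (λ.λ.1) (λ.0 (λ.1))
  [4] (λ.0) (λ.λ.λ.0 1) (λ.λ.1) (λ.0 (λ.1))
  [5] (λ.λ.λ.0 1) (λ.λ.1) (λ.0 (λ.1))
  [6] (λ.λ.0 1) (λ.0 (λ.1))
  [7] λ.0 (λ.0 (λ.1))

Answer: normal form = λ.0 (λ.0 (λ.1))  (in 7 steps)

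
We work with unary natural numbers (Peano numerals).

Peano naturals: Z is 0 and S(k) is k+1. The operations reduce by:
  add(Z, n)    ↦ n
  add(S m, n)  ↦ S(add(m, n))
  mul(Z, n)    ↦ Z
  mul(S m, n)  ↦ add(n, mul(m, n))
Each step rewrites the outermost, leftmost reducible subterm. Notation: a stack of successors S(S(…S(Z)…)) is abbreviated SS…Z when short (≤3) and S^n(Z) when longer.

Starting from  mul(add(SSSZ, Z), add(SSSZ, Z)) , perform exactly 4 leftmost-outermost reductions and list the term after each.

Answer: after 4 steps: S(add(add(SSZ, Z), mul(add(SSZ, Z), add(SSSZ, Z))))

Working:
  start: mul(add(SSSZ, Z), add(SSSZ, Z))
  →1  mul(S(add(SSZ, Z)), add(SSSZ, Z))
  →2  add(add(SSSZ, Z), mul(add(SSZ, Z), add(SSSZ, Z)))
  →3  add(S(add(SSZ, Z)), mul(add(SSZ, Z), add(SSSZ, Z)))
  →4  S(add(add(SSZ, Z), mul(add(SSZ, Z), add(SSSZ, Z))))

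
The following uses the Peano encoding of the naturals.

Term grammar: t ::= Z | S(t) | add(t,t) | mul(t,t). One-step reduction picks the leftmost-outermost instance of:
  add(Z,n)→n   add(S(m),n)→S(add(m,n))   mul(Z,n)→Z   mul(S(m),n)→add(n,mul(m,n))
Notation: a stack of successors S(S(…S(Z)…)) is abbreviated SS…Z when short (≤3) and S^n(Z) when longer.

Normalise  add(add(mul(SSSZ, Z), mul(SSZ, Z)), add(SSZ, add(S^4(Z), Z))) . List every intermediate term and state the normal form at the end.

  start: add(add(mul(SSSZ, Z), mul(SSZ, Z)), add(SSZ, add(S^4(Z), Z)))
  step 1: add(add(add(Z, mul(SSZ, Z)), mul(SSZ, Z)), add(SSZ, add(S^4(Z), Z)))
  step 2: add(add(mul(SSZ, Z), mul(SSZ, Z)), add(SSZ, add(S^4(Z), Z)))
  step 3: add(add(add(Z, mul(SZ, Z)), mul(SSZ, Z)), add(SSZ, add(S^4(Z), Z)))
  step 4: add(add(mul(SZ, Z), mul(SSZ, Z)), add(SSZ, add(S^4(Z), Z)))
  step 5: add(add(add(Z, mul(Z, Z)), mul(SSZ, Z)), add(SSZ, add(S^4(Z), Z)))
  step 6: add(add(mul(Z, Z), mul(SSZ, Z)), add(SSZ, add(S^4(Z), Z)))
  step 7: add(add(Z, mul(SSZ, Z)), add(SSZ, add(S^4(Z), Z)))
  step 8: add(mul(SSZ, Z), add(SSZ, add(S^4(Z), Z)))
  step 9: add(add(Z, mul(SZ, Z)), add(SSZ, add(S^4(Z), Z)))
  step 10: add(mul(SZ, Z), add(SSZ, add(S^4(Z), Z)))
  step 11: add(add(Z, mul(Z, Z)), add(SSZ, add(S^4(Z), Z)))
  step 12: add(mul(Z, Z), add(SSZ, add(S^4(Z), Z)))
  step 13: add(Z, add(SSZ, add(S^4(Z), Z)))
  step 14: add(SSZ, add(S^4(Z), Z))
  step 15: S(add(SZ, add(S^4(Z), Z)))
  step 16: S(S(add(Z, add(S^4(Z), Z))))
  step 17: S(S(add(S^4(Z), Z)))
  step 18: S(S(S(add(SSSZ, Z))))
  step 19: S(S(S(S(add(SSZ, Z)))))
  step 20: S(S(S(S(S(add(SZ, Z))))))
  step 21: S(S(S(S(S(S(add(Z, Z)))))))
  step 22: S^6(Z)

Answer: normal form = S^6(Z)  (in 22 steps)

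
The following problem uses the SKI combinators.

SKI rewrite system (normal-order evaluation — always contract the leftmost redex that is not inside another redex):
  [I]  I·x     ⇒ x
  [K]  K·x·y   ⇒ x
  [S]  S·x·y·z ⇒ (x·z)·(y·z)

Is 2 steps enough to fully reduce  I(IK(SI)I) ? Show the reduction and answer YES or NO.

  start: I(IK(SI)I)
  [1] IK(SI)I
  [2] K(SI)I

Answer: NO — after 2 steps the term is K(SI)I, not yet normal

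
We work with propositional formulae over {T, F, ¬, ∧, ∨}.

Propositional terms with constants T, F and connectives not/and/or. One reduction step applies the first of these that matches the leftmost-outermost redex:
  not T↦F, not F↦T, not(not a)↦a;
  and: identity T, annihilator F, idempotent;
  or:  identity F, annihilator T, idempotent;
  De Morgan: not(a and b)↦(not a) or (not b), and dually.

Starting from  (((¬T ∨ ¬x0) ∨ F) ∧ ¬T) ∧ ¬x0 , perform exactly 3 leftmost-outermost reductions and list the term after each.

Answer: after 3 steps: (¬x0 ∧ ¬T) ∧ ¬x0

Derivation:
  start: (((¬T ∨ ¬x0) ∨ F) ∧ ¬T) ∧ ¬x0
  [1] ((¬T ∨ ¬x0) ∧ ¬T) ∧ ¬x0
  [2] ((F ∨ ¬x0) ∧ ¬T) ∧ ¬x0
  [3] (¬x0 ∧ ¬T) ∧ ¬x0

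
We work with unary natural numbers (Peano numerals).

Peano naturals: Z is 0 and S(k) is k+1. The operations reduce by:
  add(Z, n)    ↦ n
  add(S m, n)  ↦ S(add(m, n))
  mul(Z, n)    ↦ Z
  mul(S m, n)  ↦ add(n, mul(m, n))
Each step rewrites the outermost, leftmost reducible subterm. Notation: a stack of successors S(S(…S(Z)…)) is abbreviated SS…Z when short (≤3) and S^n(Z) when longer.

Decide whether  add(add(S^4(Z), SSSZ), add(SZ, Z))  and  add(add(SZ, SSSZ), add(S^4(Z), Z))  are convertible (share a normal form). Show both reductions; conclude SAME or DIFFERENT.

Term A:
  start: add(add(S^4(Z), SSSZ), add(SZ, Z))
  →1  add(S(add(SSSZ, SSSZ)), add(SZ, Z))
  →2  S(add(add(SSSZ, SSSZ), add(SZ, Z)))
  →3  S(add(S(add(SSZ, SSSZ)), add(SZ, Z)))
  →4  S(S(add(add(SSZ, SSSZ), add(SZ, Z))))
  →5  S(S(add(S(add(SZ, SSSZ)), add(SZ, Z))))
  →6  S(S(S(add(add(SZ, SSSZ), add(SZ, Z)))))
  →7  S(S(S(add(S(add(Z, SSSZ)), add(SZ, Z)))))
  →8  S(S(S(S(add(add(Z, SSSZ), add(SZ, Z))))))
  →9  S(S(S(S(add(SSSZ, add(SZ, Z))))))
  →10  S(S(S(S(S(add(SSZ, add(SZ, Z)))))))
  →11  S(S(S(S(S(S(add(SZ, add(SZ, Z))))))))
  →12  S(S(S(S(S(S(S(add(Z, add(SZ, Z)))))))))
  →13  S(S(S(S(S(S(S(add(SZ, Z))))))))
  →14  S(S(S(S(S(S(S(S(add(Z, Z)))))))))
  →15  S^8(Z)

Term B:
  start: add(add(SZ, SSSZ), add(S^4(Z), Z))
  →1  add(S(add(Z, SSSZ)), add(S^4(Z), Z))
  →2  S(add(add(Z, SSSZ), add(S^4(Z), Z)))
  →3  S(add(SSSZ, add(S^4(Z), Z)))
  →4  S(S(add(SSZ, add(S^4(Z), Z))))
  →5  S(S(S(add(SZ, add(S^4(Z), Z)))))
  →6  S(S(S(S(add(Z, add(S^4(Z), Z))))))
  →7  S(S(S(S(add(S^4(Z), Z)))))
  →8  S(S(S(S(S(add(SSSZ, Z))))))
  →9  S(S(S(S(S(S(add(SSZ, Z)))))))
  →10  S(S(S(S(S(S(S(add(SZ, Z))))))))
  →11  S(S(S(S(S(S(S(S(add(Z, Z)))))))))
  →12  S^8(Z)

Answer: SAME — A ⇓ S^8(Z), B ⇓ S^8(Z)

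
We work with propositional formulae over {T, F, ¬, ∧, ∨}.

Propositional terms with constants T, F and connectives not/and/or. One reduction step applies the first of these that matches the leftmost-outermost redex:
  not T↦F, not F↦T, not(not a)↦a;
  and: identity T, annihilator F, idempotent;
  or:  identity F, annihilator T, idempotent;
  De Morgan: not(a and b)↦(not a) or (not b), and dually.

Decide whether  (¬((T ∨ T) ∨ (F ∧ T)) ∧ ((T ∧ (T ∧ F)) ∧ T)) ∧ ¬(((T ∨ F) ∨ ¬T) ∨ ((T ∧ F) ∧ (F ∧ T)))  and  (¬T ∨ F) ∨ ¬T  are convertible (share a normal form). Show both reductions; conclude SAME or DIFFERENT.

Answer: SAME — A ⇓ F, B ⇓ F

Reduction:
Term A:
  start: (¬((T ∨ T) ∨ (F ∧ T)) ∧ ((T ∧ (T ∧ F)) ∧ T)) ∧ ¬(((T ∨ F) ∨ ¬T) ∨ ((T ∧ F) ∧ (F ∧ T)))
  [1] ((¬(T ∨ T) ∧ ¬(F ∧ T)) ∧ ((T ∧ (T ∧ F)) ∧ T)) ∧ ¬(((T ∨ F) ∨ ¬T) ∨ ((T ∧ F) ∧ (F ∧ T)))
  [2] (((¬T ∧ ¬T) ∧ ¬(F ∧ T)) ∧ ((T ∧ (T ∧ F)) ∧ T)) ∧ ¬(((T ∨ F) ∨ ¬T) ∨ ((T ∧ F) ∧ (F ∧ T)))
  [3] ((¬T ∧ ¬(F ∧ T)) ∧ ((T ∧ (T ∧ F)) ∧ T)) ∧ ¬(((T ∨ F) ∨ ¬T) ∨ ((T ∧ F) ∧ (F ∧ T)))
  [4] ((F ∧ ¬(F ∧ T)) ∧ ((T ∧ (T ∧ F)) ∧ T)) ∧ ¬(((T ∨ F) ∨ ¬T) ∨ ((T ∧ F) ∧ (F ∧ T)))
  [5] (F ∧ ((T ∧ (T ∧ F)) ∧ T)) ∧ ¬(((T ∨ F) ∨ ¬T) ∨ ((T ∧ F) ∧ (F ∧ T)))
  [6] F ∧ ¬(((T ∨ F) ∨ ¬T) ∨ ((T ∧ F) ∧ (F ∧ T)))
  [7] F

Term B:
  start: (¬T ∨ F) ∨ ¬T
  [1] ¬T ∨ ¬T
  [2] ¬T
  [3] F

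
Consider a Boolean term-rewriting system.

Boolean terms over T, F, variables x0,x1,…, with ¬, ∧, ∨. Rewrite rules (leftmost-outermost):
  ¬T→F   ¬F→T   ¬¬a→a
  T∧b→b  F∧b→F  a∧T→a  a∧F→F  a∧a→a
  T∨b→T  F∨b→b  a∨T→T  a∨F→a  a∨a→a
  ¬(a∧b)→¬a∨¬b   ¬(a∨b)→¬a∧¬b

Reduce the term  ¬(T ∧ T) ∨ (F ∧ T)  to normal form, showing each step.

  start: ¬(T ∧ T) ∨ (F ∧ T)
  [1] (¬T ∨ ¬T) ∨ (F ∧ T)
  [2] ¬T ∨ (F ∧ T)
  [3] F ∨ (F ∧ T)
  [4] F ∧ T
  [5] F

Answer: normal form = F  (in 5 steps)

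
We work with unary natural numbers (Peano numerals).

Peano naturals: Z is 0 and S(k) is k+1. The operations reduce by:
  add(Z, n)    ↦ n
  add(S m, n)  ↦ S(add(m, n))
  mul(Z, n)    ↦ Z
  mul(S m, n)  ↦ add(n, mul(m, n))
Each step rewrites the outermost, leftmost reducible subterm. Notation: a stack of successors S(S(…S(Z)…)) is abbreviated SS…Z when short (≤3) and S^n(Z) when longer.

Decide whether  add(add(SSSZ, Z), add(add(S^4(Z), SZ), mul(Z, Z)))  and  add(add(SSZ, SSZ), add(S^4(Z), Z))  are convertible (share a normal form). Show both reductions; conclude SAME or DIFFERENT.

Term A:
  start: add(add(SSSZ, Z), add(add(S^4(Z), SZ), mul(Z, Z)))
  →1  add(S(add(SSZ, Z)), add(add(S^4(Z), SZ), mul(Z, Z)))
  →2  S(add(add(SSZ, Z), add(add(S^4(Z), SZ), mul(Z, Z))))
  →3  S(add(S(add(SZ, Z)), add(add(S^4(Z), SZ), mul(Z, Z))))
  →4  S(S(add(add(SZ, Z), add(add(S^4(Z), SZ), mul(Z, Z)))))
  →5  S(S(add(S(add(Z, Z)), add(add(S^4(Z), SZ), mul(Z, Z)))))
  →6  S(S(S(add(add(Z, Z), add(add(S^4(Z), SZ), mul(Z, Z))))))
  →7  S(S(S(add(Z, add(add(S^4(Z), SZ), mul(Z, Z))))))
  →8  S(S(S(add(add(S^4(Z), SZ), mul(Z, Z)))))
  →9  S(S(S(add(S(add(SSSZ, SZ)), mul(Z, Z)))))
  →10  S(S(S(S(add(add(SSSZ, SZ), mul(Z, Z))))))
  →11  S(S(S(S(add(S(add(SSZ, SZ)), mul(Z, Z))))))
  →12  S(S(S(S(S(add(add(SSZ, SZ), mul(Z, Z)))))))
  →13  S(S(S(S(S(add(S(add(SZ, SZ)), mul(Z, Z)))))))
  →14  S(S(S(S(S(S(add(add(SZ, SZ), mul(Z, Z))))))))
  →15  S(S(S(S(S(S(add(S(add(Z, SZ)), mul(Z, Z))))))))
  →16  S(S(S(S(S(S(S(add(add(Z, SZ), mul(Z, Z)))))))))
  →17  S(S(S(S(S(S(S(add(SZ, mul(Z, Z)))))))))
  →18  S(S(S(S(S(S(S(S(add(Z, mul(Z, Z))))))))))
  →19  S(S(S(S(S(S(S(S(mul(Z, Z)))))))))
  →20  S^8(Z)

Term B:
  start: add(add(SSZ, SSZ), add(S^4(Z), Z))
  →1  add(S(add(SZ, SSZ)), add(S^4(Z), Z))
  →2  S(add(add(SZ, SSZ), add(S^4(Z), Z)))
  →3  S(add(S(add(Z, SSZ)), add(S^4(Z), Z)))
  →4  S(S(add(add(Z, SSZ), add(S^4(Z), Z))))
  →5  S(S(add(SSZ, add(S^4(Z), Z))))
  →6  S(S(S(add(SZ, add(S^4(Z), Z)))))
  →7  S(S(S(S(add(Z, add(S^4(Z), Z))))))
  →8  S(S(S(S(add(S^4(Z), Z)))))
  →9  S(S(S(S(S(add(SSSZ, Z))))))
  →10  S(S(S(S(S(S(add(SSZ, Z)))))))
  →11  S(S(S(S(S(S(S(add(SZ, Z))))))))
  →12  S(S(S(S(S(S(S(S(add(Z, Z)))))))))
  →13  S^8(Z)

Answer: SAME — A ⇓ S^8(Z), B ⇓ S^8(Z)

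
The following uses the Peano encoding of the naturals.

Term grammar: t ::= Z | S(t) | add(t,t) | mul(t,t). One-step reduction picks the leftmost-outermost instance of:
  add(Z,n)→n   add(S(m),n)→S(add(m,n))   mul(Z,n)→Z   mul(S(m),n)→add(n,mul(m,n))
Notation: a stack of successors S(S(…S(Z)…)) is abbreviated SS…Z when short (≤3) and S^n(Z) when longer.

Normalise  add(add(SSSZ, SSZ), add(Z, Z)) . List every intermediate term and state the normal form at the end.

  start: add(add(SSSZ, SSZ), add(Z, Z))
  →1  add(S(add(SSZ, SSZ)), add(Z, Z))
  →2  S(add(add(SSZ, SSZ), add(Z, Z)))
  →3  S(add(S(add(SZ, SSZ)), add(Z, Z)))
  →4  S(S(add(add(SZ, SSZ), add(Z, Z))))
  →5  S(S(add(S(add(Z, SSZ)), add(Z, Z))))
  →6  S(S(S(add(add(Z, SSZ), add(Z, Z)))))
  →7  S(S(S(add(SSZ, add(Z, Z)))))
  →8  S(S(S(S(add(SZ, add(Z, Z))))))
  →9  S(S(S(S(S(add(Z, add(Z, Z)))))))
  →10  S(S(S(S(S(add(Z, Z))))))
  →11  S^5(Z)

Answer: normal form = S^5(Z)  (in 11 steps)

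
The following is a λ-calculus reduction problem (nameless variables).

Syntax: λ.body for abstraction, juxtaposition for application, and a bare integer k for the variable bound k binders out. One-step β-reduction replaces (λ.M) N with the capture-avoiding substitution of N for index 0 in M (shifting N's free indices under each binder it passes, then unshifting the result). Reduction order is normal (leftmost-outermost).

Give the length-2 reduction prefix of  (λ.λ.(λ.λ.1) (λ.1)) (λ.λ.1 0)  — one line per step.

Answer: after 2 steps: λ.λ.λ.2

Reduction:
  start: (λ.λ.(λ.λ.1) (λ.1)) (λ.λ.1 0)
  [1] λ.(λ.λ.1) (λ.1)
  [2] λ.λ.λ.2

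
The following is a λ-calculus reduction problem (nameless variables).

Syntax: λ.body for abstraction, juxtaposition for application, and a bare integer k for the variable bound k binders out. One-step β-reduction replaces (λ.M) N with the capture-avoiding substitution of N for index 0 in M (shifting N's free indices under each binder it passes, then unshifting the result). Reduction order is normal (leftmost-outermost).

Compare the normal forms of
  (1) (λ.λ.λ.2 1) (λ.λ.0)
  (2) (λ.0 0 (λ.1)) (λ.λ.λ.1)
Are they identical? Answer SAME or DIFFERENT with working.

Answer: DIFFERENT — A ⇓ λ.λ.λ.0, B ⇓ λ.λ.λ.λ.λ.1

Working:
Term A:
  start: (λ.λ.λ.2 1) (λ.λ.0)
  step 1: λ.λ.(λ.λ.0) 1
  step 2: λ.λ.λ.0

Term B:
  start: (λ.0 0 (λ.1)) (λ.λ.λ.1)
  step 1: (λ.λ.λ.1) (λ.λ.λ.1) (λ.λ.λ.λ.1)
  step 2: (λ.λ.1) (λ.λ.λ.λ.1)
  step 3: λ.λ.λ.λ.λ.1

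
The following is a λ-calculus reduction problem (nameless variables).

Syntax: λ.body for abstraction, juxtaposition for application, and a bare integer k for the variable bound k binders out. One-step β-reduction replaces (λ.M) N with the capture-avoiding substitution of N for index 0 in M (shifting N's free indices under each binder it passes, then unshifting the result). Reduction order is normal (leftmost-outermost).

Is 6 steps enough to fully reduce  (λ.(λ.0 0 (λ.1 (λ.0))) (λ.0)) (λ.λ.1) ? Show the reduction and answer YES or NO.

  start: (λ.(λ.0 0 (λ.1 (λ.0))) (λ.0)) (λ.λ.1)
  step 1: (λ.0 0 (λ.1 (λ.0))) (λ.0)
  step 2: (λ.0) (λ.0) (λ.(λ.0) (λ.0))
  step 3: (λ.0) (λ.(λ.0) (λ.0))
  step 4: λ.(λ.0) (λ.0)
  step 5: λ.λ.0

Answer: YES — reaches normal form λ.λ.0 in 5 ≤ 6 steps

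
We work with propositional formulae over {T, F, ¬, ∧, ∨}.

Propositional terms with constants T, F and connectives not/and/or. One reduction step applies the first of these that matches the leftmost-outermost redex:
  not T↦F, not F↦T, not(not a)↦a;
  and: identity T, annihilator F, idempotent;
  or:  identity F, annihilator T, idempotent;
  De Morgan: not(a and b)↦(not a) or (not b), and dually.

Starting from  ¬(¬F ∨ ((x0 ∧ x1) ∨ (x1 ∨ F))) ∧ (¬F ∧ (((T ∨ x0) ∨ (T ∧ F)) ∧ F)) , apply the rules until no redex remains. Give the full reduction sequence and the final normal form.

Answer: normal form = F  (in 4 steps)

Working:
  start: ¬(¬F ∨ ((x0 ∧ x1) ∨ (x1 ∨ F))) ∧ (¬F ∧ (((T ∨ x0) ∨ (T ∧ F)) ∧ F))
  step 1: (¬¬F ∧ ¬((x0 ∧ x1) ∨ (x1 ∨ F))) ∧ (¬F ∧ (((T ∨ x0) ∨ (T ∧ F)) ∧ F))
  step 2: (F ∧ ¬((x0 ∧ x1) ∨ (x1 ∨ F))) ∧ (¬F ∧ (((T ∨ x0) ∨ (T ∧ F)) ∧ F))
  step 3: F ∧ (¬F ∧ (((T ∨ x0) ∨ (T ∧ F)) ∧ F))
  step 4: F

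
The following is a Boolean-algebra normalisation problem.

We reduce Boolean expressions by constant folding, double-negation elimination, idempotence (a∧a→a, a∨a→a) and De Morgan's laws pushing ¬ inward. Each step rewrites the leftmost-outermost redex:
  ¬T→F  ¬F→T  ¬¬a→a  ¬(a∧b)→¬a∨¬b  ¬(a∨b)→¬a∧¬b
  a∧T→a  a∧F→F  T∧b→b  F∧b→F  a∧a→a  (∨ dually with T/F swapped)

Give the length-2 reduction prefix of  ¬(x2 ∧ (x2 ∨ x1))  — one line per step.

  start: ¬(x2 ∧ (x2 ∨ x1))
  step 1: ¬x2 ∨ ¬(x2 ∨ x1)
  step 2: ¬x2 ∨ (¬x2 ∧ ¬x1)

Answer: after 2 steps: ¬x2 ∨ (¬x2 ∧ ¬x1)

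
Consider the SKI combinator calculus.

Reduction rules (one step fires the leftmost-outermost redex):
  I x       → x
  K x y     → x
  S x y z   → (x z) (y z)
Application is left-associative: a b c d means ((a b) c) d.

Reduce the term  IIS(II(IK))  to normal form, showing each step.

  start: IIS(II(IK))
  [1] IS(II(IK))
  [2] S(II(IK))
  [3] S(I(IK))
  [4] S(IK)
  [5] SK

Answer: normal form = SK  (in 5 steps)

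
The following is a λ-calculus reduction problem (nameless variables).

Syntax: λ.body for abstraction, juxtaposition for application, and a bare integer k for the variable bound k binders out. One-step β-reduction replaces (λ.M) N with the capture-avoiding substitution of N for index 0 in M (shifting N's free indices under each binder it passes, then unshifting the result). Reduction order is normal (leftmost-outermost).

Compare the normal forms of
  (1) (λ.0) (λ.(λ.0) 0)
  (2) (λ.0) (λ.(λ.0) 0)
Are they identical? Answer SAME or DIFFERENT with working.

Term A:
  start: (λ.0) (λ.(λ.0) 0)
  step 1: λ.(λ.0) 0
  step 2: λ.0

Term B:
  start: (λ.0) (λ.(λ.0) 0)
  step 1: λ.(λ.0) 0
  step 2: λ.0

Answer: SAME — A ⇓ λ.0, B ⇓ λ.0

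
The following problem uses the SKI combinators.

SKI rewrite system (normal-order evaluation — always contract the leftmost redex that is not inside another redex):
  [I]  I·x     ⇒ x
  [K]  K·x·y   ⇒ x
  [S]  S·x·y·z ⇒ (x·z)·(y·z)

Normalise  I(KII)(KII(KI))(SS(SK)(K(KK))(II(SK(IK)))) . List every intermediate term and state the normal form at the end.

Answer: normal form = I  (in 6 steps)

Working:
  start: I(KII)(KII(KI))(SS(SK)(K(KK))(II(SK(IK))))
  →1  KII(KII(KI))(SS(SK)(K(KK))(II(SK(IK))))
  →2  I(KII(KI))(SS(SK)(K(KK))(II(SK(IK))))
  →3  KII(KI)(SS(SK)(K(KK))(II(SK(IK))))
  →4  I(KI)(SS(SK)(K(KK))(II(SK(IK))))
  →5  KI(SS(SK)(K(KK))(II(SK(IK))))
  →6  I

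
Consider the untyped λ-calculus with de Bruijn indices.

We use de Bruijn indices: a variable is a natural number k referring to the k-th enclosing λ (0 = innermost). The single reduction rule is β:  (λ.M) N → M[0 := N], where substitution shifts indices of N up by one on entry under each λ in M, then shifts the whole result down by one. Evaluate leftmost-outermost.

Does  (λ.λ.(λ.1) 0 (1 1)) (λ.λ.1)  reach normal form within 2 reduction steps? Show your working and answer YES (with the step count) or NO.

Answer: NO — after 2 steps the term is λ.0 ((λ.λ.1) (λ.λ.1)), not yet normal

Reduction:
  start: (λ.λ.(λ.1) 0 (1 1)) (λ.λ.1)
  [1] λ.(λ.1) 0 ((λ.λ.1) (λ.λ.1))
  [2] λ.0 ((λ.λ.1) (λ.λ.1))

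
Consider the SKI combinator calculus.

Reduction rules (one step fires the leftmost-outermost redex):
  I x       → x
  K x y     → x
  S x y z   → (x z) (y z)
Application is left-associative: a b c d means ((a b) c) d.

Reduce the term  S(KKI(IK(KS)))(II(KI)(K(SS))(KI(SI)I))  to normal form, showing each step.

  start: S(KKI(IK(KS)))(II(KI)(K(SS))(KI(SI)I))
  step 1: S(K(IK(KS)))(II(KI)(K(SS))(KI(SI)I))
  step 2: S(K(K(KS)))(II(KI)(K(SS))(KI(SI)I))
  step 3: S(K(K(KS)))(I(KI)(K(SS))(KI(SI)I))
  step 4: S(K(K(KS)))(KI(K(SS))(KI(SI)I))
  step 5: S(K(K(KS)))(I(KI(SI)I))
  step 6: S(K(K(KS)))(KI(SI)I)
  step 7: S(K(K(KS)))(II)
  step 8: S(K(K(KS)))I

Answer: normal form = S(K(K(KS)))I  (in 8 steps)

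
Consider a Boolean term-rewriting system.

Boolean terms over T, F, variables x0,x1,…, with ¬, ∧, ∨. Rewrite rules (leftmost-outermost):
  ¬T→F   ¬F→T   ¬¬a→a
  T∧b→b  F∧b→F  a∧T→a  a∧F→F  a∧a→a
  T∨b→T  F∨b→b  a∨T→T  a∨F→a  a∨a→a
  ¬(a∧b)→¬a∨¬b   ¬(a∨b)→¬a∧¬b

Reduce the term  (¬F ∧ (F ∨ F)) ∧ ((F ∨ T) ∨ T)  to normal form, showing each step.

  start: (¬F ∧ (F ∨ F)) ∧ ((F ∨ T) ∨ T)
  step 1: (T ∧ (F ∨ F)) ∧ ((F ∨ T) ∨ T)
  step 2: (F ∨ F) ∧ ((F ∨ T) ∨ T)
  step 3: F ∧ ((F ∨ T) ∨ T)
  step 4: F

Answer: normal form = F  (in 4 steps)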